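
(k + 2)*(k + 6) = k^2 + 8*k + 12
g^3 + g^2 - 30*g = g*(g - 5)*(g + 6)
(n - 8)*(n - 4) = n^2 - 12*n + 32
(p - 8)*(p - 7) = p^2 - 15*p + 56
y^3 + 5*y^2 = y^2*(y + 5)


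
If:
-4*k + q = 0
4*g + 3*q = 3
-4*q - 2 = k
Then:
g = 75/68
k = -2/17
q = -8/17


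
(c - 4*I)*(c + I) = c^2 - 3*I*c + 4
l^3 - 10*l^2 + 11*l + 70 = (l - 7)*(l - 5)*(l + 2)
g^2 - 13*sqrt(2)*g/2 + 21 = (g - 7*sqrt(2)/2)*(g - 3*sqrt(2))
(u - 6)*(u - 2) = u^2 - 8*u + 12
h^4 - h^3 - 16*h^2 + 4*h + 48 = (h - 4)*(h - 2)*(h + 2)*(h + 3)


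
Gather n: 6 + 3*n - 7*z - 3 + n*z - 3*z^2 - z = n*(z + 3) - 3*z^2 - 8*z + 3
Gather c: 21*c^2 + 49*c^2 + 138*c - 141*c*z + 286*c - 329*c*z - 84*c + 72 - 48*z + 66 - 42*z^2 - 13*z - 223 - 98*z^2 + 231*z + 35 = 70*c^2 + c*(340 - 470*z) - 140*z^2 + 170*z - 50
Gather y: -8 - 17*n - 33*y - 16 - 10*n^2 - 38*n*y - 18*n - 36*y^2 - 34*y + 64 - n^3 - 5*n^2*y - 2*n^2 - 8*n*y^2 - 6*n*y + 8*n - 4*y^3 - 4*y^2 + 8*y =-n^3 - 12*n^2 - 27*n - 4*y^3 + y^2*(-8*n - 40) + y*(-5*n^2 - 44*n - 59) + 40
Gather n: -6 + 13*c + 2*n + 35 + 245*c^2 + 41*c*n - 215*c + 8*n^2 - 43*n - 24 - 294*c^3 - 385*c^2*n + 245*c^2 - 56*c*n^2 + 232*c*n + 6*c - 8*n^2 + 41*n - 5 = -294*c^3 + 490*c^2 - 56*c*n^2 - 196*c + n*(-385*c^2 + 273*c)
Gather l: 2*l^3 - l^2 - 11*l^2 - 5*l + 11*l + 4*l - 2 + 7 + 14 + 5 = 2*l^3 - 12*l^2 + 10*l + 24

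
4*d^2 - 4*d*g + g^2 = (-2*d + g)^2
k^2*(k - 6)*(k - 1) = k^4 - 7*k^3 + 6*k^2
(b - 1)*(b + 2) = b^2 + b - 2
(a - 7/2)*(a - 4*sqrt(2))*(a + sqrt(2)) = a^3 - 3*sqrt(2)*a^2 - 7*a^2/2 - 8*a + 21*sqrt(2)*a/2 + 28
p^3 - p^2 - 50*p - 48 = (p - 8)*(p + 1)*(p + 6)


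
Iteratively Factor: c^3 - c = (c - 1)*(c^2 + c) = (c - 1)*(c + 1)*(c)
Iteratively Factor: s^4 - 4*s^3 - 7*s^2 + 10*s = (s - 5)*(s^3 + s^2 - 2*s) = s*(s - 5)*(s^2 + s - 2) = s*(s - 5)*(s - 1)*(s + 2)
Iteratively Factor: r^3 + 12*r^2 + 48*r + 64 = (r + 4)*(r^2 + 8*r + 16) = (r + 4)^2*(r + 4)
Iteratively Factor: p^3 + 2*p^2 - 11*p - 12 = (p - 3)*(p^2 + 5*p + 4) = (p - 3)*(p + 4)*(p + 1)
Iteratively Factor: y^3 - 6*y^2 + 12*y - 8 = (y - 2)*(y^2 - 4*y + 4) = (y - 2)^2*(y - 2)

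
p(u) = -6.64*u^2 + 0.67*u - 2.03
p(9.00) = -533.84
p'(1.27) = -16.20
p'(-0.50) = 7.31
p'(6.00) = -79.01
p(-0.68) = -5.56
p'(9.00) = -118.85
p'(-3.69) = 49.67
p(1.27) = -11.89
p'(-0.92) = 12.89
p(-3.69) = -94.91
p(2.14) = -31.00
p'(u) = 0.67 - 13.28*u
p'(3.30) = -43.15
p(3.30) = -72.13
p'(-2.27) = 30.82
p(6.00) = -237.05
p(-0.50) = -4.02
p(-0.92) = -8.27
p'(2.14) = -27.75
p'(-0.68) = 9.70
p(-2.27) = -37.77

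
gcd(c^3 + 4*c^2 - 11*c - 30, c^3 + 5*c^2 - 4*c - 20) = c^2 + 7*c + 10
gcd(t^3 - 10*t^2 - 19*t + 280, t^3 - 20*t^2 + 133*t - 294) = t - 7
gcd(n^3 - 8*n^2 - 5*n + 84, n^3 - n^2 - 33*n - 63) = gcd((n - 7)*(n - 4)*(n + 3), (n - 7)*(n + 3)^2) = n^2 - 4*n - 21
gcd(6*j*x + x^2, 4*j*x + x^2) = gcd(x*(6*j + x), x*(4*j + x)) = x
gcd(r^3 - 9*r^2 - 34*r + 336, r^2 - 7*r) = r - 7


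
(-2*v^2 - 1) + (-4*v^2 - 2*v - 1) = -6*v^2 - 2*v - 2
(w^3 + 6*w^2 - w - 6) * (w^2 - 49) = w^5 + 6*w^4 - 50*w^3 - 300*w^2 + 49*w + 294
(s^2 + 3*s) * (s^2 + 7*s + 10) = s^4 + 10*s^3 + 31*s^2 + 30*s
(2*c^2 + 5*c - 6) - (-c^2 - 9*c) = 3*c^2 + 14*c - 6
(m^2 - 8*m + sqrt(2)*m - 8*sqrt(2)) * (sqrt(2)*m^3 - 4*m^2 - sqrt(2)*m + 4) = sqrt(2)*m^5 - 8*sqrt(2)*m^4 - 2*m^4 - 5*sqrt(2)*m^3 + 16*m^3 + 2*m^2 + 40*sqrt(2)*m^2 - 16*m + 4*sqrt(2)*m - 32*sqrt(2)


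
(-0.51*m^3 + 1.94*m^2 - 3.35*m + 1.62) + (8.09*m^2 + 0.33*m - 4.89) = -0.51*m^3 + 10.03*m^2 - 3.02*m - 3.27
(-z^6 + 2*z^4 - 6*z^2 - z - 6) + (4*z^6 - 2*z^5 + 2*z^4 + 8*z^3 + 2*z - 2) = 3*z^6 - 2*z^5 + 4*z^4 + 8*z^3 - 6*z^2 + z - 8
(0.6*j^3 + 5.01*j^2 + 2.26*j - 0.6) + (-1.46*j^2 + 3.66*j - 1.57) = 0.6*j^3 + 3.55*j^2 + 5.92*j - 2.17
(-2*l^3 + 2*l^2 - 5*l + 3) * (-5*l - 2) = 10*l^4 - 6*l^3 + 21*l^2 - 5*l - 6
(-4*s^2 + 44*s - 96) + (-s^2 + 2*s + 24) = -5*s^2 + 46*s - 72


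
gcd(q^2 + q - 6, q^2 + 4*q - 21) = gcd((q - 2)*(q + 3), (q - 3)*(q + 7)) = 1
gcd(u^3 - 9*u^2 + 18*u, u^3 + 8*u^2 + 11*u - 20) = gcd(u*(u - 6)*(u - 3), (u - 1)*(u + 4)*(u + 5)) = 1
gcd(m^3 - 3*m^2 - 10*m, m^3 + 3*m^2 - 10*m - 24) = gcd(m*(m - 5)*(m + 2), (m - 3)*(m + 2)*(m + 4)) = m + 2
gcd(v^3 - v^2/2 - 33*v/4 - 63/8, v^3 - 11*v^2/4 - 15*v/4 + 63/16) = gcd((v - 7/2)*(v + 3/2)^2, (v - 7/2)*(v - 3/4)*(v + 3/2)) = v^2 - 2*v - 21/4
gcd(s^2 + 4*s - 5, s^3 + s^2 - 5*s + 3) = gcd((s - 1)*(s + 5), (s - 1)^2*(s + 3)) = s - 1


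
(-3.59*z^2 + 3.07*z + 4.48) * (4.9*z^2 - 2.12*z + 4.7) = -17.591*z^4 + 22.6538*z^3 - 1.4294*z^2 + 4.9314*z + 21.056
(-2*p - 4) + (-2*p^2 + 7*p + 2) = -2*p^2 + 5*p - 2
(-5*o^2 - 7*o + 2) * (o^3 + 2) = -5*o^5 - 7*o^4 + 2*o^3 - 10*o^2 - 14*o + 4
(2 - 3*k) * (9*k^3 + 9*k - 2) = -27*k^4 + 18*k^3 - 27*k^2 + 24*k - 4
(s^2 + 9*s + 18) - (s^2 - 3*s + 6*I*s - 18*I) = 12*s - 6*I*s + 18 + 18*I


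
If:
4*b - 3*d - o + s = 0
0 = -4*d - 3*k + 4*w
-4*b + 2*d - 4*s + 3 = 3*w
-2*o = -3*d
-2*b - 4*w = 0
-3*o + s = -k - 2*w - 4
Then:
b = 90/163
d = 213/326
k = -202/163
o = 639/652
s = 477/652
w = -45/163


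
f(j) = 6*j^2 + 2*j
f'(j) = 12*j + 2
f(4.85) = 150.84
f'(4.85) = 60.20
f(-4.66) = 120.97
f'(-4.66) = -53.92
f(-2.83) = 42.39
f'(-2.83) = -31.96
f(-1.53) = 10.99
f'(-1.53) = -16.36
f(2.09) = 30.39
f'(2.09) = 27.08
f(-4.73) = 124.78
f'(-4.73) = -54.76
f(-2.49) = 32.22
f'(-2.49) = -27.88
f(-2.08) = 21.80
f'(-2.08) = -22.96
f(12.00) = 888.00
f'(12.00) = 146.00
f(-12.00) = 840.00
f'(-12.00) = -142.00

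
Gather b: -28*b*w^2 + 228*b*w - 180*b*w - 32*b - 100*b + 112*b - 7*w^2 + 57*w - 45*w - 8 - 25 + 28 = b*(-28*w^2 + 48*w - 20) - 7*w^2 + 12*w - 5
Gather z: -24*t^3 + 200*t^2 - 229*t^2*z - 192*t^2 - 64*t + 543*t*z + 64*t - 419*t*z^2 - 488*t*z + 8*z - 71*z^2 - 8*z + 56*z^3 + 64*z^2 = -24*t^3 + 8*t^2 + 56*z^3 + z^2*(-419*t - 7) + z*(-229*t^2 + 55*t)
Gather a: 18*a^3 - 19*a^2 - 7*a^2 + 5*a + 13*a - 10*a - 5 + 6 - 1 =18*a^3 - 26*a^2 + 8*a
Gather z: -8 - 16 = -24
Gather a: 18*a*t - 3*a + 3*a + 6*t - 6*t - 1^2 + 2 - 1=18*a*t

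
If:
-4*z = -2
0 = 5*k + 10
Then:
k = -2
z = 1/2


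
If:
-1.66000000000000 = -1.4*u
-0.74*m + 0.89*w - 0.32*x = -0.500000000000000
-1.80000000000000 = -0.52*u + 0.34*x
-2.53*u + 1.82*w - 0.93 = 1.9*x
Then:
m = 0.41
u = 1.19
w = -1.47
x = -3.48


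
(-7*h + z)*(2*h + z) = -14*h^2 - 5*h*z + z^2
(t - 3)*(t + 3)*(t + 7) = t^3 + 7*t^2 - 9*t - 63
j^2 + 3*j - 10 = (j - 2)*(j + 5)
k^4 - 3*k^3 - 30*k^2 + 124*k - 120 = (k - 5)*(k - 2)^2*(k + 6)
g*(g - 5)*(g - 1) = g^3 - 6*g^2 + 5*g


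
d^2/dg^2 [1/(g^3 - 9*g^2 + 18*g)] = 6*(g*(3 - g)*(g^2 - 9*g + 18) + 3*(g^2 - 6*g + 6)^2)/(g^3*(g^2 - 9*g + 18)^3)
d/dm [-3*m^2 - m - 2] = -6*m - 1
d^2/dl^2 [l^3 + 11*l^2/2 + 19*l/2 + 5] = 6*l + 11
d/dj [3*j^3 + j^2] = j*(9*j + 2)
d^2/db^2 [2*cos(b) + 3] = -2*cos(b)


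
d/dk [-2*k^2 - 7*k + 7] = -4*k - 7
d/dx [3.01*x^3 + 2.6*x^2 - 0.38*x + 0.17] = 9.03*x^2 + 5.2*x - 0.38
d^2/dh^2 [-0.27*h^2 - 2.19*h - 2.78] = -0.540000000000000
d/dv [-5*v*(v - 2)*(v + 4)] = -15*v^2 - 20*v + 40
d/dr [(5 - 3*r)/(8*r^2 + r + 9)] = (-24*r^2 - 3*r + (3*r - 5)*(16*r + 1) - 27)/(8*r^2 + r + 9)^2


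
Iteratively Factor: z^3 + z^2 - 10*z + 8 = (z - 1)*(z^2 + 2*z - 8) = (z - 2)*(z - 1)*(z + 4)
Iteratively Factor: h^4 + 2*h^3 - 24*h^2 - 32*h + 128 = (h - 2)*(h^3 + 4*h^2 - 16*h - 64) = (h - 2)*(h + 4)*(h^2 - 16) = (h - 2)*(h + 4)^2*(h - 4)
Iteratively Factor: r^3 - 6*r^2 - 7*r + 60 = (r + 3)*(r^2 - 9*r + 20) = (r - 4)*(r + 3)*(r - 5)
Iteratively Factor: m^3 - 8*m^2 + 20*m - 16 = (m - 2)*(m^2 - 6*m + 8) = (m - 4)*(m - 2)*(m - 2)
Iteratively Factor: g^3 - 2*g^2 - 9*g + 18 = (g - 3)*(g^2 + g - 6) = (g - 3)*(g - 2)*(g + 3)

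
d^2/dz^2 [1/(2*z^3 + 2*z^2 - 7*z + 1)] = 2*(-2*(3*z + 1)*(2*z^3 + 2*z^2 - 7*z + 1) + (6*z^2 + 4*z - 7)^2)/(2*z^3 + 2*z^2 - 7*z + 1)^3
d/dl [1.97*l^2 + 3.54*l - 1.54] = 3.94*l + 3.54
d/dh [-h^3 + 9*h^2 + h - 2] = -3*h^2 + 18*h + 1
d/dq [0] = 0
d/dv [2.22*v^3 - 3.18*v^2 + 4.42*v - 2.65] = 6.66*v^2 - 6.36*v + 4.42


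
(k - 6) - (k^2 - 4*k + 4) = -k^2 + 5*k - 10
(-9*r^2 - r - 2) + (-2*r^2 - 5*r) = -11*r^2 - 6*r - 2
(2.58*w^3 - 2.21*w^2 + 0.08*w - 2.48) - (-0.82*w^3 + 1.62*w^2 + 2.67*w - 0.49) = 3.4*w^3 - 3.83*w^2 - 2.59*w - 1.99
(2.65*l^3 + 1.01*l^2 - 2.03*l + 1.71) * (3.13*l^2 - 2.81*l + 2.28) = 8.2945*l^5 - 4.2852*l^4 - 3.15*l^3 + 13.3594*l^2 - 9.4335*l + 3.8988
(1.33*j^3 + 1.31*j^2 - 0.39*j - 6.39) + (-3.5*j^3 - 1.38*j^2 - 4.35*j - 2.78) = -2.17*j^3 - 0.0699999999999998*j^2 - 4.74*j - 9.17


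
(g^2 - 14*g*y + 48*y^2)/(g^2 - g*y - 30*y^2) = (g - 8*y)/(g + 5*y)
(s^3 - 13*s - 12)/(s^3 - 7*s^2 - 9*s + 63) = (s^2 - 3*s - 4)/(s^2 - 10*s + 21)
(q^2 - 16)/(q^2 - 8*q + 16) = (q + 4)/(q - 4)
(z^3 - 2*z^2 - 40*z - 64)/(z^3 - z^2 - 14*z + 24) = (z^2 - 6*z - 16)/(z^2 - 5*z + 6)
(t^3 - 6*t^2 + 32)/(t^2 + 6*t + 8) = (t^2 - 8*t + 16)/(t + 4)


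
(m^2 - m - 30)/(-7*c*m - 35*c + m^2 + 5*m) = (6 - m)/(7*c - m)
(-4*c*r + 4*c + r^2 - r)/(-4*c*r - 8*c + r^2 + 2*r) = (r - 1)/(r + 2)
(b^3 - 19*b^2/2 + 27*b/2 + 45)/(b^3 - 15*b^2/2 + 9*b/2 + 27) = (b - 5)/(b - 3)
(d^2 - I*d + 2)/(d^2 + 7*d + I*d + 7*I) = (d - 2*I)/(d + 7)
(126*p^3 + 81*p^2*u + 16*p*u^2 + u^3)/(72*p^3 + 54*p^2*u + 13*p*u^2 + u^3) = (7*p + u)/(4*p + u)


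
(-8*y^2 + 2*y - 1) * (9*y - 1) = -72*y^3 + 26*y^2 - 11*y + 1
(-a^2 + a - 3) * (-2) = 2*a^2 - 2*a + 6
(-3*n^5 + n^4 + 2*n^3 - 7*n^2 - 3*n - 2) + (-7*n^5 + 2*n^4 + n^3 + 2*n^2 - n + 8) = -10*n^5 + 3*n^4 + 3*n^3 - 5*n^2 - 4*n + 6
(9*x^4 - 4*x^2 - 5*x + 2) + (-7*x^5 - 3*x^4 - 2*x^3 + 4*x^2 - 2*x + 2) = -7*x^5 + 6*x^4 - 2*x^3 - 7*x + 4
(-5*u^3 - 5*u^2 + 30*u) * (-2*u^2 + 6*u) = 10*u^5 - 20*u^4 - 90*u^3 + 180*u^2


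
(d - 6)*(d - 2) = d^2 - 8*d + 12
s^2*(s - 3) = s^3 - 3*s^2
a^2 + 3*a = a*(a + 3)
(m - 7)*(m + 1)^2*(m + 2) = m^4 - 3*m^3 - 23*m^2 - 33*m - 14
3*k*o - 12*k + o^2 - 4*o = (3*k + o)*(o - 4)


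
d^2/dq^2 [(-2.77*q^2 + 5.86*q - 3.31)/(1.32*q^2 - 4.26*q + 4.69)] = (-10.7316*q^3 + 68.287032*q^2 - 105.991776*q + 33.146158)/(2.299968*q^6 - 22.267872*q^5 + 96.380064*q^4 - 235.545624*q^3 + 342.441288*q^2 - 281.110158*q + 103.161709)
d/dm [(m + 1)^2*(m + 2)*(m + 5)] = 4*m^3 + 27*m^2 + 50*m + 27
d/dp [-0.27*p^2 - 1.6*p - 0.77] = -0.54*p - 1.6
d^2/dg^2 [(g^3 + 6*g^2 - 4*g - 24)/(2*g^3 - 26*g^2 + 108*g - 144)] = (19*g^6 - 174*g^5 - 528*g^4 + 11252*g^3 - 46296*g^2 + 72144*g - 31968)/(g^9 - 39*g^8 + 669*g^7 - 6625*g^6 + 41742*g^5 - 173556*g^4 + 476280*g^3 - 832032*g^2 + 839808*g - 373248)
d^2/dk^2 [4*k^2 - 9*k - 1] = 8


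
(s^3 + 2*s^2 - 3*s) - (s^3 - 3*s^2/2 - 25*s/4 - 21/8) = 7*s^2/2 + 13*s/4 + 21/8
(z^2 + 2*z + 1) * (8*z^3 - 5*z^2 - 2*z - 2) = 8*z^5 + 11*z^4 - 4*z^3 - 11*z^2 - 6*z - 2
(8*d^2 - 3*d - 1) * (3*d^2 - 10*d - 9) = 24*d^4 - 89*d^3 - 45*d^2 + 37*d + 9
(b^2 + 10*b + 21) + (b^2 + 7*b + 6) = 2*b^2 + 17*b + 27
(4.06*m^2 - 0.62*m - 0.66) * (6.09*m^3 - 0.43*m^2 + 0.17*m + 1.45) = 24.7254*m^5 - 5.5216*m^4 - 3.0626*m^3 + 6.0654*m^2 - 1.0112*m - 0.957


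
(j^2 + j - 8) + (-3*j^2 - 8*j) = -2*j^2 - 7*j - 8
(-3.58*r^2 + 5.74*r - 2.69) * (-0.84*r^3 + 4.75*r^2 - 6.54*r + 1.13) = 3.0072*r^5 - 21.8266*r^4 + 52.9378*r^3 - 54.3625*r^2 + 24.0788*r - 3.0397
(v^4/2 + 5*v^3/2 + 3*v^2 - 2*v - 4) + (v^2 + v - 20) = v^4/2 + 5*v^3/2 + 4*v^2 - v - 24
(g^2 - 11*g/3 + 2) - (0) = g^2 - 11*g/3 + 2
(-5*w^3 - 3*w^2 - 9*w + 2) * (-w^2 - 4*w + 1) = 5*w^5 + 23*w^4 + 16*w^3 + 31*w^2 - 17*w + 2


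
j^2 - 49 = (j - 7)*(j + 7)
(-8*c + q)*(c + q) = -8*c^2 - 7*c*q + q^2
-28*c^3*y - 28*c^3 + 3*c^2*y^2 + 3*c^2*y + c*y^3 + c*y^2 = (-4*c + y)*(7*c + y)*(c*y + c)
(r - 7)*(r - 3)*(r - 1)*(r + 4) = r^4 - 7*r^3 - 13*r^2 + 103*r - 84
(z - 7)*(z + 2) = z^2 - 5*z - 14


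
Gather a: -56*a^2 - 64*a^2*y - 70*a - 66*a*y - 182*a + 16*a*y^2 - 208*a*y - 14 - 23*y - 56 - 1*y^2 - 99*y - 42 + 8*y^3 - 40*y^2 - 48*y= a^2*(-64*y - 56) + a*(16*y^2 - 274*y - 252) + 8*y^3 - 41*y^2 - 170*y - 112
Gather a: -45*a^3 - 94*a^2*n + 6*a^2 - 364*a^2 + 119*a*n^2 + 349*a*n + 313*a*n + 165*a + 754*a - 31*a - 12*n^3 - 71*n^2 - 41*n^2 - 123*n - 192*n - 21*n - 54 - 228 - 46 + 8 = -45*a^3 + a^2*(-94*n - 358) + a*(119*n^2 + 662*n + 888) - 12*n^3 - 112*n^2 - 336*n - 320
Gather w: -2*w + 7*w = 5*w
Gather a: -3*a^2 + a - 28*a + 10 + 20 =-3*a^2 - 27*a + 30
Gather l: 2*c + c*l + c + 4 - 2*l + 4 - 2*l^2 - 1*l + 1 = 3*c - 2*l^2 + l*(c - 3) + 9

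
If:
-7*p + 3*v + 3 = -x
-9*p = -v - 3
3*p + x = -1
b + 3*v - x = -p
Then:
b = -81/17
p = 7/17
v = 12/17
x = -38/17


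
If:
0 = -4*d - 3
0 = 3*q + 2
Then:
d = -3/4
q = -2/3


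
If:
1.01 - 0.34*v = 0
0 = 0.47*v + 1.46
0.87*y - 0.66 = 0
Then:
No Solution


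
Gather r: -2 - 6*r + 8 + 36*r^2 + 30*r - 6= 36*r^2 + 24*r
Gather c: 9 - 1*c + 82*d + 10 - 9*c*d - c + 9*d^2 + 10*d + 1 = c*(-9*d - 2) + 9*d^2 + 92*d + 20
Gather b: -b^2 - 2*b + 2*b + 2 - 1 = 1 - b^2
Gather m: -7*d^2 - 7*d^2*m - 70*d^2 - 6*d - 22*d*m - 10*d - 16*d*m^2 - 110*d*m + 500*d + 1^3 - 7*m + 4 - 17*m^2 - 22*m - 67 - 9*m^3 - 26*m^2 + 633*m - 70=-77*d^2 + 484*d - 9*m^3 + m^2*(-16*d - 43) + m*(-7*d^2 - 132*d + 604) - 132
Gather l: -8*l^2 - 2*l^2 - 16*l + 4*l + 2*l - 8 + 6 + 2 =-10*l^2 - 10*l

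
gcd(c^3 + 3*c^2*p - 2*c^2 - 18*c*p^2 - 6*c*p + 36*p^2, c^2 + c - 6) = c - 2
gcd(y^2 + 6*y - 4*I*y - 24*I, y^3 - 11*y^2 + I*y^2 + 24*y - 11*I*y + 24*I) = 1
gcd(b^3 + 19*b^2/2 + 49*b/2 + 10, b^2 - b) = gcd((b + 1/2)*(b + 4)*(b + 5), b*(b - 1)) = 1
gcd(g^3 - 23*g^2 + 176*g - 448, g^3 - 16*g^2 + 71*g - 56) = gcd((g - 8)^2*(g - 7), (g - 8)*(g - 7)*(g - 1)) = g^2 - 15*g + 56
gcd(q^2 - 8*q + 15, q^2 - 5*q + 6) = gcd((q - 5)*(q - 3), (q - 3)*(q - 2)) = q - 3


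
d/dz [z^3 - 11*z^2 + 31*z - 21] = 3*z^2 - 22*z + 31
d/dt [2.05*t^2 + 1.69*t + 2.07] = 4.1*t + 1.69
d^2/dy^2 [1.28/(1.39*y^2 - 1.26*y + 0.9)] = (-4.946176*y^2 + 4.483584*y + 1.28*(2.78*y - 1.26)*(5.56*y - 2.52) - 3.20256)/(1.39*y^2 - 1.26*y + 0.9)^3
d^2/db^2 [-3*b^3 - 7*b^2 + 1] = -18*b - 14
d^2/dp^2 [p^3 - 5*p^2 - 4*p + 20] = 6*p - 10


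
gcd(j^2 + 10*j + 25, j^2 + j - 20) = j + 5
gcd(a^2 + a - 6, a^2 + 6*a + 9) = a + 3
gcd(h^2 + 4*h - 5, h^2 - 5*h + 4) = h - 1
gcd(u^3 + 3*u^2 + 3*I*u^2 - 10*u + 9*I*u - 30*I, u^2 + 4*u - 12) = u - 2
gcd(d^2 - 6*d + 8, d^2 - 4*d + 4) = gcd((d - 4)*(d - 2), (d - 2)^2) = d - 2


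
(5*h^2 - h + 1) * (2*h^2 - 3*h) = 10*h^4 - 17*h^3 + 5*h^2 - 3*h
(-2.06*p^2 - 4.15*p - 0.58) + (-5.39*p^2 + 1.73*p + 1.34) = -7.45*p^2 - 2.42*p + 0.76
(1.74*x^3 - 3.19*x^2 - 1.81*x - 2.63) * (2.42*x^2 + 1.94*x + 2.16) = 4.2108*x^5 - 4.3442*x^4 - 6.8104*x^3 - 16.7664*x^2 - 9.0118*x - 5.6808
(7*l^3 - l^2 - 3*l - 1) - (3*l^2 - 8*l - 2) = 7*l^3 - 4*l^2 + 5*l + 1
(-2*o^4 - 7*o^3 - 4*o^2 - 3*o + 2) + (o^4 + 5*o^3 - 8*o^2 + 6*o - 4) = -o^4 - 2*o^3 - 12*o^2 + 3*o - 2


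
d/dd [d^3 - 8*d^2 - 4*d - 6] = 3*d^2 - 16*d - 4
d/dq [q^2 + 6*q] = 2*q + 6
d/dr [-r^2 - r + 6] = -2*r - 1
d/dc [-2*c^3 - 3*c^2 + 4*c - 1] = -6*c^2 - 6*c + 4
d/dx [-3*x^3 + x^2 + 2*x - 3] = -9*x^2 + 2*x + 2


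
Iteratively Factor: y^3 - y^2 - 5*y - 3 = (y + 1)*(y^2 - 2*y - 3) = (y - 3)*(y + 1)*(y + 1)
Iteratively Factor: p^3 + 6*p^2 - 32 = (p - 2)*(p^2 + 8*p + 16) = (p - 2)*(p + 4)*(p + 4)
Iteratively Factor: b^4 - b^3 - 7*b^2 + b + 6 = (b + 1)*(b^3 - 2*b^2 - 5*b + 6) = (b + 1)*(b + 2)*(b^2 - 4*b + 3) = (b - 3)*(b + 1)*(b + 2)*(b - 1)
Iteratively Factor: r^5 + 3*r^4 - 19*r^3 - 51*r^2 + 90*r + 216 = (r + 4)*(r^4 - r^3 - 15*r^2 + 9*r + 54) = (r + 2)*(r + 4)*(r^3 - 3*r^2 - 9*r + 27) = (r - 3)*(r + 2)*(r + 4)*(r^2 - 9) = (r - 3)*(r + 2)*(r + 3)*(r + 4)*(r - 3)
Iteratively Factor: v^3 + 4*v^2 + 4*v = (v + 2)*(v^2 + 2*v) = v*(v + 2)*(v + 2)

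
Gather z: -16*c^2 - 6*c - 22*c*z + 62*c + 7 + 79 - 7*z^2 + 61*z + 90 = -16*c^2 + 56*c - 7*z^2 + z*(61 - 22*c) + 176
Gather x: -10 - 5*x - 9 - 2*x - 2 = -7*x - 21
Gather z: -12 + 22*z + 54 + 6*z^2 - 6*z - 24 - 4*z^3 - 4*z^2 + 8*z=-4*z^3 + 2*z^2 + 24*z + 18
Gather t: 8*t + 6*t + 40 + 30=14*t + 70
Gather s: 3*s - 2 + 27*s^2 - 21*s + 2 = 27*s^2 - 18*s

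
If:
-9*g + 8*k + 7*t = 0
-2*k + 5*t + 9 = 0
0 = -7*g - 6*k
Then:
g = -7/12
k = 49/72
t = -55/36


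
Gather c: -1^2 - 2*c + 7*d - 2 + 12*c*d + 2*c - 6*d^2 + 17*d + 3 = 12*c*d - 6*d^2 + 24*d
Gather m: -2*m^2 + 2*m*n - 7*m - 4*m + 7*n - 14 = -2*m^2 + m*(2*n - 11) + 7*n - 14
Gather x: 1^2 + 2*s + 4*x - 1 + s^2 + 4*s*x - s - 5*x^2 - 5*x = s^2 + s - 5*x^2 + x*(4*s - 1)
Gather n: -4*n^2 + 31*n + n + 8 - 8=-4*n^2 + 32*n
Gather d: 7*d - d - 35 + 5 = 6*d - 30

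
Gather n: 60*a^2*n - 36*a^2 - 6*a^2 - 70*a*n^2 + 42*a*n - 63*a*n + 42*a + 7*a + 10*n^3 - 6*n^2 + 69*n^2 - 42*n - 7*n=-42*a^2 + 49*a + 10*n^3 + n^2*(63 - 70*a) + n*(60*a^2 - 21*a - 49)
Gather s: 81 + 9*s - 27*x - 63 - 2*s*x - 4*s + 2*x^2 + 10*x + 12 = s*(5 - 2*x) + 2*x^2 - 17*x + 30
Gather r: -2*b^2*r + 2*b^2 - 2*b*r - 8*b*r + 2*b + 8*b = 2*b^2 + 10*b + r*(-2*b^2 - 10*b)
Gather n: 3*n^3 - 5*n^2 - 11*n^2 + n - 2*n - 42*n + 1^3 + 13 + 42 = 3*n^3 - 16*n^2 - 43*n + 56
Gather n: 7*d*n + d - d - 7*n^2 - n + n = 7*d*n - 7*n^2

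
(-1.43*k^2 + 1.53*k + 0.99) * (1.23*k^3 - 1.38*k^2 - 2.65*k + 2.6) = -1.7589*k^5 + 3.8553*k^4 + 2.8958*k^3 - 9.1387*k^2 + 1.3545*k + 2.574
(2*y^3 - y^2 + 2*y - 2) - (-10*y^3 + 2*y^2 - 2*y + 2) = 12*y^3 - 3*y^2 + 4*y - 4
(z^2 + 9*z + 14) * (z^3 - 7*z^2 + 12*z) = z^5 + 2*z^4 - 37*z^3 + 10*z^2 + 168*z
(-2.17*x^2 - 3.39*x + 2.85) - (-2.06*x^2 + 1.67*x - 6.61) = -0.11*x^2 - 5.06*x + 9.46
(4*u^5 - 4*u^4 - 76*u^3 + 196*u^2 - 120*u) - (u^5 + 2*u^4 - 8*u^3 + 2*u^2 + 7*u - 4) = 3*u^5 - 6*u^4 - 68*u^3 + 194*u^2 - 127*u + 4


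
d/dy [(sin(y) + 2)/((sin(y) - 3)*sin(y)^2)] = (-3*sin(y) + cos(2*y) + 11)*cos(y)/((sin(y) - 3)^2*sin(y)^3)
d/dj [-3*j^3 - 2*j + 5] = -9*j^2 - 2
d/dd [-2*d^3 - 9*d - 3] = -6*d^2 - 9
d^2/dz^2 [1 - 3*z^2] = -6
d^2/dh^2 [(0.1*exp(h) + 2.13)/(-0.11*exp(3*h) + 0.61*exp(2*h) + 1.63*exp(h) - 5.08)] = (-0.00484*exp(6*h) - 0.211827*exp(5*h) + 1.463223*exp(4*h) - 1.580604*exp(3*h) + 2.499339*exp(2*h) - 32.889013*exp(h) - 20.217892)*exp(h)/(0.001331*exp(9*h) - 0.022143*exp(8*h) + 0.063624*exp(7*h) + 0.613661*exp(6*h) - 2.988*exp(5*h) - 4.656387*exp(4*h) + 34.491629*exp(3*h) - 6.734556*exp(2*h) - 126.193296*exp(h) + 131.096512)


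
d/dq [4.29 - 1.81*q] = -1.81000000000000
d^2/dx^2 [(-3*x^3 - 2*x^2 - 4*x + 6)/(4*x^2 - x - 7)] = 2*(-159*x^3 + 57*x^2 - 849*x + 104)/(64*x^6 - 48*x^5 - 324*x^4 + 167*x^3 + 567*x^2 - 147*x - 343)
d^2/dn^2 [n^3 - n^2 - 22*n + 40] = 6*n - 2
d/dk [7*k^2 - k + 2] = 14*k - 1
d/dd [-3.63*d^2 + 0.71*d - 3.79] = 0.71 - 7.26*d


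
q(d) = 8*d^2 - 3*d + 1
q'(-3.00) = -51.00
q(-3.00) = 82.00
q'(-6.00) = -99.00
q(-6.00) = 307.00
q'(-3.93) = -65.88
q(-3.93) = 136.35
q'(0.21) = 0.36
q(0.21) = 0.72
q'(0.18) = -0.12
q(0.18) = 0.72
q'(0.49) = 4.84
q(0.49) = 1.45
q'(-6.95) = -114.20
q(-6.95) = 408.27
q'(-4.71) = -78.36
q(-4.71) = 192.60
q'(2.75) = 41.00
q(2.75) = 53.25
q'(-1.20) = -22.20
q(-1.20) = 16.12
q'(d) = 16*d - 3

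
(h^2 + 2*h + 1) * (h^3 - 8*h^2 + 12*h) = h^5 - 6*h^4 - 3*h^3 + 16*h^2 + 12*h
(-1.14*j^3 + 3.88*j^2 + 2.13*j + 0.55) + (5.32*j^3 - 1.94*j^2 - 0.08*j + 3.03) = 4.18*j^3 + 1.94*j^2 + 2.05*j + 3.58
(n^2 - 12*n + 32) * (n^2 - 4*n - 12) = n^4 - 16*n^3 + 68*n^2 + 16*n - 384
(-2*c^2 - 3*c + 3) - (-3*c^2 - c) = c^2 - 2*c + 3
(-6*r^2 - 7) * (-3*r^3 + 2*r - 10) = 18*r^5 + 9*r^3 + 60*r^2 - 14*r + 70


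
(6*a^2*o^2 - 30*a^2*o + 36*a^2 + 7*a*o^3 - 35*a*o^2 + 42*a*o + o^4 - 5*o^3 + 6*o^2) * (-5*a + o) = -30*a^3*o^2 + 150*a^3*o - 180*a^3 - 29*a^2*o^3 + 145*a^2*o^2 - 174*a^2*o + 2*a*o^4 - 10*a*o^3 + 12*a*o^2 + o^5 - 5*o^4 + 6*o^3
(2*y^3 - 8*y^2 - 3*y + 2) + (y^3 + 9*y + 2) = 3*y^3 - 8*y^2 + 6*y + 4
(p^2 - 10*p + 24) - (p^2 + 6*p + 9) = 15 - 16*p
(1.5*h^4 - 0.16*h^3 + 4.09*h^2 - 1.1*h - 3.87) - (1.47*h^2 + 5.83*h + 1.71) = 1.5*h^4 - 0.16*h^3 + 2.62*h^2 - 6.93*h - 5.58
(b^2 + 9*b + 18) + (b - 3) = b^2 + 10*b + 15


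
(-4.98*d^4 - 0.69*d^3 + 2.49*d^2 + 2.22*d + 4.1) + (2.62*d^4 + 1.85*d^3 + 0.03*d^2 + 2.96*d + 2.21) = -2.36*d^4 + 1.16*d^3 + 2.52*d^2 + 5.18*d + 6.31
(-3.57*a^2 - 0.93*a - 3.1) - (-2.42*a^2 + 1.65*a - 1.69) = -1.15*a^2 - 2.58*a - 1.41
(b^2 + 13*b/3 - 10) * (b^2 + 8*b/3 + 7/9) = b^4 + 7*b^3 + 7*b^2/3 - 629*b/27 - 70/9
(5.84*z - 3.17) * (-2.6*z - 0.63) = -15.184*z^2 + 4.5628*z + 1.9971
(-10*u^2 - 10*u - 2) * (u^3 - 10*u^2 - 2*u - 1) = -10*u^5 + 90*u^4 + 118*u^3 + 50*u^2 + 14*u + 2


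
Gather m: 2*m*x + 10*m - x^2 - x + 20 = m*(2*x + 10) - x^2 - x + 20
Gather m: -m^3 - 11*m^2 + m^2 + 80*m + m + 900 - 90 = -m^3 - 10*m^2 + 81*m + 810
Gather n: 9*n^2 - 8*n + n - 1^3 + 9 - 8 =9*n^2 - 7*n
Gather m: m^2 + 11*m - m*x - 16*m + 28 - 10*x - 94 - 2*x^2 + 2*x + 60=m^2 + m*(-x - 5) - 2*x^2 - 8*x - 6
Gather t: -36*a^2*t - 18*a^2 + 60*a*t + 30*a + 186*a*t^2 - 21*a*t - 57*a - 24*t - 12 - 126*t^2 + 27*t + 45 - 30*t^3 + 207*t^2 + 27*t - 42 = -18*a^2 - 27*a - 30*t^3 + t^2*(186*a + 81) + t*(-36*a^2 + 39*a + 30) - 9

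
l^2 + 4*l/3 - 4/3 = (l - 2/3)*(l + 2)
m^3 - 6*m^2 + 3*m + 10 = (m - 5)*(m - 2)*(m + 1)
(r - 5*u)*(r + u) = r^2 - 4*r*u - 5*u^2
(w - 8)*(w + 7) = w^2 - w - 56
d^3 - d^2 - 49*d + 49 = (d - 7)*(d - 1)*(d + 7)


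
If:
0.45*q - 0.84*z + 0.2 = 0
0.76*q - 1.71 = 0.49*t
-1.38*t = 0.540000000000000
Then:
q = 2.00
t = -0.39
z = 1.31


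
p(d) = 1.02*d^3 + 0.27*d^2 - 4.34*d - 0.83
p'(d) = 3.06*d^2 + 0.54*d - 4.34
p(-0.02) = -0.74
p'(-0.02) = -4.35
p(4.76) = 94.64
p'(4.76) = 67.56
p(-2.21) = -0.93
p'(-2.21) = 9.41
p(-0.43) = 1.01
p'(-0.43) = -4.01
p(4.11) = 56.71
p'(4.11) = 49.57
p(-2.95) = -11.86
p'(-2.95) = 20.70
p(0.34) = -2.23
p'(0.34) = -3.80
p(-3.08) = -14.70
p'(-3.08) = 23.03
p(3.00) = 16.12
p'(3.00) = 24.82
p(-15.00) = -3317.48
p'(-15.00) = 676.06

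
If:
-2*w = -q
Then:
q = 2*w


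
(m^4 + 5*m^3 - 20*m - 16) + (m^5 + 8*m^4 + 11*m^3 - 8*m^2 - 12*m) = m^5 + 9*m^4 + 16*m^3 - 8*m^2 - 32*m - 16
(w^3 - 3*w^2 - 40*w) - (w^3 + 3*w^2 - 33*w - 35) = -6*w^2 - 7*w + 35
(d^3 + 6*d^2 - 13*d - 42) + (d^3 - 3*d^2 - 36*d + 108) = 2*d^3 + 3*d^2 - 49*d + 66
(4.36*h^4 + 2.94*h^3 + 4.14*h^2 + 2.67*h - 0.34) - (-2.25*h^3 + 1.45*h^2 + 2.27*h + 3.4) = 4.36*h^4 + 5.19*h^3 + 2.69*h^2 + 0.4*h - 3.74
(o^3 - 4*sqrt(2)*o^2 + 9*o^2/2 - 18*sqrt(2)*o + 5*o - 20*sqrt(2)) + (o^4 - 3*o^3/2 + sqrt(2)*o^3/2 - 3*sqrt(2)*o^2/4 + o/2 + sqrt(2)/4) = o^4 - o^3/2 + sqrt(2)*o^3/2 - 19*sqrt(2)*o^2/4 + 9*o^2/2 - 18*sqrt(2)*o + 11*o/2 - 79*sqrt(2)/4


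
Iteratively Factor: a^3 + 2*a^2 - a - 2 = (a + 2)*(a^2 - 1) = (a - 1)*(a + 2)*(a + 1)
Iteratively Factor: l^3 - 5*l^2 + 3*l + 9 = (l - 3)*(l^2 - 2*l - 3) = (l - 3)*(l + 1)*(l - 3)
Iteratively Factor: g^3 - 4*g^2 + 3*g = (g - 3)*(g^2 - g) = (g - 3)*(g - 1)*(g)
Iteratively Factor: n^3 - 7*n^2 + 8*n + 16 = (n - 4)*(n^2 - 3*n - 4) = (n - 4)^2*(n + 1)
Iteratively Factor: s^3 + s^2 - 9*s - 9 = (s + 1)*(s^2 - 9) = (s + 1)*(s + 3)*(s - 3)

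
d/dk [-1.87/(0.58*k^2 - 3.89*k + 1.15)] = (2.1692*k - 7.2743)/(0.58*k^2 - 3.89*k + 1.15)^2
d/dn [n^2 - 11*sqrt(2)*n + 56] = 2*n - 11*sqrt(2)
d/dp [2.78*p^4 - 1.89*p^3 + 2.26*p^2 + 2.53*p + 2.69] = 11.12*p^3 - 5.67*p^2 + 4.52*p + 2.53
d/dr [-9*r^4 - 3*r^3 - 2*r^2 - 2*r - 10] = -36*r^3 - 9*r^2 - 4*r - 2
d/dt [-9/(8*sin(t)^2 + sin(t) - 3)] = 9*(16*sin(t) + 1)*cos(t)/(8*sin(t)^2 + sin(t) - 3)^2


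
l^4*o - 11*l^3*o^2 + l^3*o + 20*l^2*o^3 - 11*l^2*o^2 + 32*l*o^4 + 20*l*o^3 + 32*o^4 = (l - 8*o)*(l - 4*o)*(l + o)*(l*o + o)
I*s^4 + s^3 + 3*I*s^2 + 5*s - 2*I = (s - I)^2*(s + 2*I)*(I*s + 1)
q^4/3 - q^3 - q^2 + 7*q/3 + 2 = (q/3 + 1/3)*(q - 3)*(q - 2)*(q + 1)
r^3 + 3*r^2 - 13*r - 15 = (r - 3)*(r + 1)*(r + 5)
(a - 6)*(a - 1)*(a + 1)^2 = a^4 - 5*a^3 - 7*a^2 + 5*a + 6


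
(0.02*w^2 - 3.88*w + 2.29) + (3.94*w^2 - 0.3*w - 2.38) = 3.96*w^2 - 4.18*w - 0.0899999999999999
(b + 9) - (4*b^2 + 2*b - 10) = -4*b^2 - b + 19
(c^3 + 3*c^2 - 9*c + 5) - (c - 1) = c^3 + 3*c^2 - 10*c + 6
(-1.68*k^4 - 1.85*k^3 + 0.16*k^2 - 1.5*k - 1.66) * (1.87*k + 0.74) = -3.1416*k^5 - 4.7027*k^4 - 1.0698*k^3 - 2.6866*k^2 - 4.2142*k - 1.2284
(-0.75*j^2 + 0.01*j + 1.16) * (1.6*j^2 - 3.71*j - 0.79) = -1.2*j^4 + 2.7985*j^3 + 2.4114*j^2 - 4.3115*j - 0.9164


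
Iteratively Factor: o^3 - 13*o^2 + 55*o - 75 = (o - 3)*(o^2 - 10*o + 25) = (o - 5)*(o - 3)*(o - 5)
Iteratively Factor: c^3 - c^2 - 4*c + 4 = (c - 1)*(c^2 - 4) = (c - 1)*(c + 2)*(c - 2)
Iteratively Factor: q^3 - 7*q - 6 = (q + 1)*(q^2 - q - 6) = (q - 3)*(q + 1)*(q + 2)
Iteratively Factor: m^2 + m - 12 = (m + 4)*(m - 3)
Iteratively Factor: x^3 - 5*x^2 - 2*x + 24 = (x - 3)*(x^2 - 2*x - 8) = (x - 3)*(x + 2)*(x - 4)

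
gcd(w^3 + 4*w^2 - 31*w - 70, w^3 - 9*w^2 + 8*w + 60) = w^2 - 3*w - 10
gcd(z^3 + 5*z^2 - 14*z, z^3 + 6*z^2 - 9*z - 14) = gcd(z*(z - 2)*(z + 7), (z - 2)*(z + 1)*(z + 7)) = z^2 + 5*z - 14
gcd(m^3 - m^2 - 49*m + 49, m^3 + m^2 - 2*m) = m - 1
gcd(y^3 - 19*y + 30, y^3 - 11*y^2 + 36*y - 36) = y^2 - 5*y + 6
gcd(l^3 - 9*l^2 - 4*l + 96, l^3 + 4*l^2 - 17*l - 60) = l^2 - l - 12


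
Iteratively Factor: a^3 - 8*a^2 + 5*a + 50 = (a - 5)*(a^2 - 3*a - 10) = (a - 5)*(a + 2)*(a - 5)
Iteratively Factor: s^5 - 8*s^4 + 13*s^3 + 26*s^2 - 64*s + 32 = (s + 2)*(s^4 - 10*s^3 + 33*s^2 - 40*s + 16) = (s - 4)*(s + 2)*(s^3 - 6*s^2 + 9*s - 4) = (s - 4)^2*(s + 2)*(s^2 - 2*s + 1) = (s - 4)^2*(s - 1)*(s + 2)*(s - 1)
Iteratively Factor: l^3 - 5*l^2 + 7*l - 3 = (l - 1)*(l^2 - 4*l + 3) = (l - 3)*(l - 1)*(l - 1)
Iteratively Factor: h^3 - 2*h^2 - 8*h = (h)*(h^2 - 2*h - 8) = h*(h + 2)*(h - 4)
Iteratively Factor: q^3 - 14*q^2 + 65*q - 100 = (q - 5)*(q^2 - 9*q + 20) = (q - 5)*(q - 4)*(q - 5)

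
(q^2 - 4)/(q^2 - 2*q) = (q + 2)/q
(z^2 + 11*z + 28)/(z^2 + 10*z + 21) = (z + 4)/(z + 3)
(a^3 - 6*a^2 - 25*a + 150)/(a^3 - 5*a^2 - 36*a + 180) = (a + 5)/(a + 6)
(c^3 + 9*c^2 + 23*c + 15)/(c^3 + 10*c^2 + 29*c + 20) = (c + 3)/(c + 4)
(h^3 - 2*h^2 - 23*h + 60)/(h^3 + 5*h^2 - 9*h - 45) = (h - 4)/(h + 3)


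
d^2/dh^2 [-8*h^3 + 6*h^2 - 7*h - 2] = 12 - 48*h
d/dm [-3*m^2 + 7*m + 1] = 7 - 6*m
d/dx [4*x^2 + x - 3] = 8*x + 1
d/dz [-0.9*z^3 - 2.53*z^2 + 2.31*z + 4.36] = -2.7*z^2 - 5.06*z + 2.31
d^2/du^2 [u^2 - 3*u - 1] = 2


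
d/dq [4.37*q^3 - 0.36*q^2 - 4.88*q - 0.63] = 13.11*q^2 - 0.72*q - 4.88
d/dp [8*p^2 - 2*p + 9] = 16*p - 2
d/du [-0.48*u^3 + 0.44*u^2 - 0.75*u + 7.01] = -1.44*u^2 + 0.88*u - 0.75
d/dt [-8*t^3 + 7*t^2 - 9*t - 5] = -24*t^2 + 14*t - 9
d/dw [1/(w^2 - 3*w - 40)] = (3 - 2*w)/(-w^2 + 3*w + 40)^2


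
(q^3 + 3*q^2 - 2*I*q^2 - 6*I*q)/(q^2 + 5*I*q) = (q^2 + q*(3 - 2*I) - 6*I)/(q + 5*I)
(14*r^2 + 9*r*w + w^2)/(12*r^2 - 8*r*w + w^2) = (14*r^2 + 9*r*w + w^2)/(12*r^2 - 8*r*w + w^2)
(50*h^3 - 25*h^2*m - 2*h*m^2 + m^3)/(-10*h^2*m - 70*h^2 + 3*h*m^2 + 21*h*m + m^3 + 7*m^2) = (-5*h + m)/(m + 7)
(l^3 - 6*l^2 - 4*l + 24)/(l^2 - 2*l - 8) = (l^2 - 8*l + 12)/(l - 4)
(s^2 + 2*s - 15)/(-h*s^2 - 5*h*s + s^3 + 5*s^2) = (s - 3)/(s*(-h + s))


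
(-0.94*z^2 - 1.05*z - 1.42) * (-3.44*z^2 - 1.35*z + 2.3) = 3.2336*z^4 + 4.881*z^3 + 4.1403*z^2 - 0.498*z - 3.266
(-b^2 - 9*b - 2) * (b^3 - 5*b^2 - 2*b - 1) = -b^5 - 4*b^4 + 45*b^3 + 29*b^2 + 13*b + 2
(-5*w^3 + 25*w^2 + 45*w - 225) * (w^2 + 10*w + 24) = -5*w^5 - 25*w^4 + 175*w^3 + 825*w^2 - 1170*w - 5400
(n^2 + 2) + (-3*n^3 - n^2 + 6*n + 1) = -3*n^3 + 6*n + 3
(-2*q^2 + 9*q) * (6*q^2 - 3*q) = -12*q^4 + 60*q^3 - 27*q^2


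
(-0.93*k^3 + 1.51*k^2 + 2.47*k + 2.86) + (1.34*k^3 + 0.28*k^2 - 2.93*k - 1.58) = 0.41*k^3 + 1.79*k^2 - 0.46*k + 1.28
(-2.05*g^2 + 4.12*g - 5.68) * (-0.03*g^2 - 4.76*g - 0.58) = 0.0615*g^4 + 9.6344*g^3 - 18.2518*g^2 + 24.6472*g + 3.2944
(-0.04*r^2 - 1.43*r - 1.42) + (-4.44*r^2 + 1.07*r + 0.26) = -4.48*r^2 - 0.36*r - 1.16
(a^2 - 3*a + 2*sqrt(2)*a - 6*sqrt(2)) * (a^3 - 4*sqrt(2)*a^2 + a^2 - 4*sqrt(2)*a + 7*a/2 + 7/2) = a^5 - 2*sqrt(2)*a^4 - 2*a^4 - 31*a^3/2 + 4*sqrt(2)*a^3 + 13*sqrt(2)*a^2 + 25*a^2 - 14*sqrt(2)*a + 75*a/2 - 21*sqrt(2)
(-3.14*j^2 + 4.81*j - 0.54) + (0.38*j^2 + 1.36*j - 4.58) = -2.76*j^2 + 6.17*j - 5.12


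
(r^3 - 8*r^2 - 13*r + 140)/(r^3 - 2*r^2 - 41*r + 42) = (r^2 - r - 20)/(r^2 + 5*r - 6)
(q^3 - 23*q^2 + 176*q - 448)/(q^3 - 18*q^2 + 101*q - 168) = (q - 8)/(q - 3)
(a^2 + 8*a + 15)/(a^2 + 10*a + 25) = (a + 3)/(a + 5)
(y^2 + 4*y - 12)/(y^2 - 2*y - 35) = (-y^2 - 4*y + 12)/(-y^2 + 2*y + 35)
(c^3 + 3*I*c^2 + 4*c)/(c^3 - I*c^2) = (c + 4*I)/c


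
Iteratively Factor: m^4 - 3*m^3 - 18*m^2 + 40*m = (m + 4)*(m^3 - 7*m^2 + 10*m) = m*(m + 4)*(m^2 - 7*m + 10) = m*(m - 5)*(m + 4)*(m - 2)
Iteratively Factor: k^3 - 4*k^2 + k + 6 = (k + 1)*(k^2 - 5*k + 6) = (k - 2)*(k + 1)*(k - 3)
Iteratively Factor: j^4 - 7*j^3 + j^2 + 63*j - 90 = (j + 3)*(j^3 - 10*j^2 + 31*j - 30) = (j - 3)*(j + 3)*(j^2 - 7*j + 10) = (j - 5)*(j - 3)*(j + 3)*(j - 2)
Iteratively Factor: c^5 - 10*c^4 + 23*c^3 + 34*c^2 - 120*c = (c + 2)*(c^4 - 12*c^3 + 47*c^2 - 60*c) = (c - 5)*(c + 2)*(c^3 - 7*c^2 + 12*c) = (c - 5)*(c - 3)*(c + 2)*(c^2 - 4*c) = (c - 5)*(c - 4)*(c - 3)*(c + 2)*(c)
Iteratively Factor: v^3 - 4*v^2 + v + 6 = (v - 3)*(v^2 - v - 2) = (v - 3)*(v + 1)*(v - 2)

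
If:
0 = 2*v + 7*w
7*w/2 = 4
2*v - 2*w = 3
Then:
No Solution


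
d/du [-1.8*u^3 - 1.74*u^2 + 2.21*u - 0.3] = -5.4*u^2 - 3.48*u + 2.21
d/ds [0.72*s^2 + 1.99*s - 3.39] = 1.44*s + 1.99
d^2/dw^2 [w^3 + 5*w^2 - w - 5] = 6*w + 10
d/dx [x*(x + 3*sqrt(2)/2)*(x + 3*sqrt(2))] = 3*x^2 + 9*sqrt(2)*x + 9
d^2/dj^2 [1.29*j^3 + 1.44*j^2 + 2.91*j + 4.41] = 7.74*j + 2.88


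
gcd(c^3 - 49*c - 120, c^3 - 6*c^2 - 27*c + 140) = c + 5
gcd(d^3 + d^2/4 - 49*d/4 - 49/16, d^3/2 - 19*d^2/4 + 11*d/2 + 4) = 1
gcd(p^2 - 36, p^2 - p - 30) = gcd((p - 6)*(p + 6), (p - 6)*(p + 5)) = p - 6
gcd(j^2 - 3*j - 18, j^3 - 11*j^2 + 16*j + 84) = j - 6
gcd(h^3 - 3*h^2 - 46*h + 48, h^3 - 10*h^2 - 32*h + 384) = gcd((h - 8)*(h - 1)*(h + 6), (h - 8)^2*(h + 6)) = h^2 - 2*h - 48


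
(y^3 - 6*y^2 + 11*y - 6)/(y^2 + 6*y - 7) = (y^2 - 5*y + 6)/(y + 7)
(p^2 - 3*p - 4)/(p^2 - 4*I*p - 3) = (-p^2 + 3*p + 4)/(-p^2 + 4*I*p + 3)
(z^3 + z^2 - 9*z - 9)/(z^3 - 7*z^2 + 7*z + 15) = (z + 3)/(z - 5)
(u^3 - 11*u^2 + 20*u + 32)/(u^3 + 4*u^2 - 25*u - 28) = (u - 8)/(u + 7)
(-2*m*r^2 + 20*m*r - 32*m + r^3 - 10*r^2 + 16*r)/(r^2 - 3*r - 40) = (-2*m*r + 4*m + r^2 - 2*r)/(r + 5)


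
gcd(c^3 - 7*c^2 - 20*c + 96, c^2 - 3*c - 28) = c + 4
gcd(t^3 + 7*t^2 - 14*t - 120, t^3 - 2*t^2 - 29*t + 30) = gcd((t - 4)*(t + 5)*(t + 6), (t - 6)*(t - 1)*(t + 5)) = t + 5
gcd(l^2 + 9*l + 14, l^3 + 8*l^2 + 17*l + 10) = l + 2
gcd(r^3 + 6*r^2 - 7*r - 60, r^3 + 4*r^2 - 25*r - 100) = r^2 + 9*r + 20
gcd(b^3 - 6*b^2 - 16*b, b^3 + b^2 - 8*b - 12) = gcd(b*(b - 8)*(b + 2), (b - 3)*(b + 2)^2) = b + 2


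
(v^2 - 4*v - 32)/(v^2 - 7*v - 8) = (v + 4)/(v + 1)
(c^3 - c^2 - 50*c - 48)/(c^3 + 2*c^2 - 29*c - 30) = (c - 8)/(c - 5)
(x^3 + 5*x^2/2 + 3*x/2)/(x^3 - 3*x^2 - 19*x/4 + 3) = 2*x*(x + 1)/(2*x^2 - 9*x + 4)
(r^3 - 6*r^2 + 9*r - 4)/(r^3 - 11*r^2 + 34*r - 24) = (r - 1)/(r - 6)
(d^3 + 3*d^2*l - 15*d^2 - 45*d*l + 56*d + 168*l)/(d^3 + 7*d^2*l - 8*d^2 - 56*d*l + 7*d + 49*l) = (d^2 + 3*d*l - 8*d - 24*l)/(d^2 + 7*d*l - d - 7*l)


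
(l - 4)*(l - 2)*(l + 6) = l^3 - 28*l + 48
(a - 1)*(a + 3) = a^2 + 2*a - 3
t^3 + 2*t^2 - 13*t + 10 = (t - 2)*(t - 1)*(t + 5)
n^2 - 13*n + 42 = (n - 7)*(n - 6)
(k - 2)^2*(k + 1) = k^3 - 3*k^2 + 4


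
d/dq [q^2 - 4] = 2*q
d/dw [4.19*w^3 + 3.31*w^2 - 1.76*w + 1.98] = 12.57*w^2 + 6.62*w - 1.76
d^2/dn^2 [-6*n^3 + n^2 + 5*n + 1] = 2 - 36*n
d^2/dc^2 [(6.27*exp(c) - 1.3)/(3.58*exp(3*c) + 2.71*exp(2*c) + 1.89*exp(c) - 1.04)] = (321.435312*exp(6*c) + 32.538978*exp(5*c) - 262.384529*exp(4*c) + 215.582279*exp(3*c) + 42.491358*exp(2*c) - 6.975098*exp(c) + 4.226352)*exp(c)/(45.882712*exp(9*c) + 104.197332*exp(8*c) + 151.544622*exp(7*c) + 89.933755*exp(6*c) + 19.466169*exp(5*c) - 36.093507*exp(4*c) - 13.593003*exp(3*c) - 2.351544*exp(2*c) + 6.132672*exp(c) - 1.124864)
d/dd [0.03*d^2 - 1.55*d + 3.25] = 0.06*d - 1.55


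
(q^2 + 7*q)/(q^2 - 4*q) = (q + 7)/(q - 4)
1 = 1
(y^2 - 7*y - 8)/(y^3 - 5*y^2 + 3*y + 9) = (y - 8)/(y^2 - 6*y + 9)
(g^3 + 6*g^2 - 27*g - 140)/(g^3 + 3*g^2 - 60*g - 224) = (g - 5)/(g - 8)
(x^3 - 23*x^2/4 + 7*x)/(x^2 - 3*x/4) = (4*x^2 - 23*x + 28)/(4*x - 3)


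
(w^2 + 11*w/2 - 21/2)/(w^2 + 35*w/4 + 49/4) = 2*(2*w - 3)/(4*w + 7)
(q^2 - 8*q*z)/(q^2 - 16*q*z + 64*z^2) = q/(q - 8*z)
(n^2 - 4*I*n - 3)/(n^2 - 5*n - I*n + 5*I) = (n - 3*I)/(n - 5)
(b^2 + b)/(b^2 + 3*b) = (b + 1)/(b + 3)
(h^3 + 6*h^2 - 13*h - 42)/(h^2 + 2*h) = h + 4 - 21/h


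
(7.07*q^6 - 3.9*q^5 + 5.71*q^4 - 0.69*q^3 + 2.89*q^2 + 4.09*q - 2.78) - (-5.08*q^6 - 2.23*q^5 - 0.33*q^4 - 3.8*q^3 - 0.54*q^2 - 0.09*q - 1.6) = 12.15*q^6 - 1.67*q^5 + 6.04*q^4 + 3.11*q^3 + 3.43*q^2 + 4.18*q - 1.18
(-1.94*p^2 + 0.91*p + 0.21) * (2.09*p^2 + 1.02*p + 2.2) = -4.0546*p^4 - 0.0769*p^3 - 2.9009*p^2 + 2.2162*p + 0.462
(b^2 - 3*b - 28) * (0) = 0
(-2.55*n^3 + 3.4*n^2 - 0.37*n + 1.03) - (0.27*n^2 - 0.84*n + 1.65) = -2.55*n^3 + 3.13*n^2 + 0.47*n - 0.62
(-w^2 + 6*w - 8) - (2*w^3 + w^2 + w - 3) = -2*w^3 - 2*w^2 + 5*w - 5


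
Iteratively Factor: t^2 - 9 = (t + 3)*(t - 3)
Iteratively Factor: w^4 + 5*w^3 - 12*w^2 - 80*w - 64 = (w - 4)*(w^3 + 9*w^2 + 24*w + 16) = (w - 4)*(w + 1)*(w^2 + 8*w + 16) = (w - 4)*(w + 1)*(w + 4)*(w + 4)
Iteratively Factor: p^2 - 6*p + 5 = (p - 5)*(p - 1)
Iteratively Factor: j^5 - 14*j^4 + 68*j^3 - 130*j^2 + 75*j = (j - 5)*(j^4 - 9*j^3 + 23*j^2 - 15*j) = (j - 5)*(j - 1)*(j^3 - 8*j^2 + 15*j) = (j - 5)*(j - 3)*(j - 1)*(j^2 - 5*j) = j*(j - 5)*(j - 3)*(j - 1)*(j - 5)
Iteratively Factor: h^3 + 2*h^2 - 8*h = (h + 4)*(h^2 - 2*h) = (h - 2)*(h + 4)*(h)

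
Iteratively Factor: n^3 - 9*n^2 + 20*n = (n)*(n^2 - 9*n + 20) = n*(n - 4)*(n - 5)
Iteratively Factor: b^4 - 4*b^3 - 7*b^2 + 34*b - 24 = (b + 3)*(b^3 - 7*b^2 + 14*b - 8) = (b - 1)*(b + 3)*(b^2 - 6*b + 8) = (b - 2)*(b - 1)*(b + 3)*(b - 4)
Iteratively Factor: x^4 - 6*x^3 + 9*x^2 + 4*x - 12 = (x - 2)*(x^3 - 4*x^2 + x + 6) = (x - 2)^2*(x^2 - 2*x - 3) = (x - 2)^2*(x + 1)*(x - 3)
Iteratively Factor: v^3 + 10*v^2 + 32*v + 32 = (v + 4)*(v^2 + 6*v + 8) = (v + 2)*(v + 4)*(v + 4)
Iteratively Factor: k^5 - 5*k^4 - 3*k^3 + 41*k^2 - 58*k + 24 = (k - 1)*(k^4 - 4*k^3 - 7*k^2 + 34*k - 24) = (k - 4)*(k - 1)*(k^3 - 7*k + 6) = (k - 4)*(k - 1)^2*(k^2 + k - 6) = (k - 4)*(k - 2)*(k - 1)^2*(k + 3)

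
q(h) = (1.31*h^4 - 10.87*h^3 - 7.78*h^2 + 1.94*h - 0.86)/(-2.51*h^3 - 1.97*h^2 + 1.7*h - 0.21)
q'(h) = (7.53*h^2 + 3.94*h - 1.7)*(1.31*h^4 - 10.87*h^3 - 7.78*h^2 + 1.94*h - 0.86)/(-2.51*h^3 - 1.97*h^2 + 1.7*h - 0.21)^2 + (5.24*h^3 - 32.61*h^2 - 15.56*h + 1.94)/(-2.51*h^3 - 1.97*h^2 + 1.7*h - 0.21)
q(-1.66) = 11.30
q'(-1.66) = 18.32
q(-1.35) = 167.51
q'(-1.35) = 13385.21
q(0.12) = 19.58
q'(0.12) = 575.89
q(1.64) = 4.14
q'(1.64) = -1.11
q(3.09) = 3.08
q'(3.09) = -0.58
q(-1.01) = -1.34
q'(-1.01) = 17.54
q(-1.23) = -13.44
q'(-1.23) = 168.93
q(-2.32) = 7.62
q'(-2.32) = 1.41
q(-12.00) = 11.11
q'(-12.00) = -0.51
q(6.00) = 1.52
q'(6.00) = -0.52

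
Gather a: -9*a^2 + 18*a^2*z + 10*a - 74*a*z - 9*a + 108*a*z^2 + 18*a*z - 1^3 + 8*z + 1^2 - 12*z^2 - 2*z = a^2*(18*z - 9) + a*(108*z^2 - 56*z + 1) - 12*z^2 + 6*z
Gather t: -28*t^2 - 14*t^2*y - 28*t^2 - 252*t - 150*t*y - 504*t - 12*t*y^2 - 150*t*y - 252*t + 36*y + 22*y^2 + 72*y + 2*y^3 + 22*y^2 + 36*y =t^2*(-14*y - 56) + t*(-12*y^2 - 300*y - 1008) + 2*y^3 + 44*y^2 + 144*y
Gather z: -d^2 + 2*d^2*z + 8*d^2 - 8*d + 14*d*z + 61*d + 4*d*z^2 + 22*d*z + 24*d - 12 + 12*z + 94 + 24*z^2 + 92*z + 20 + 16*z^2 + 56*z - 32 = 7*d^2 + 77*d + z^2*(4*d + 40) + z*(2*d^2 + 36*d + 160) + 70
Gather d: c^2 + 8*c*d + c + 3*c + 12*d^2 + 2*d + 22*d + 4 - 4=c^2 + 4*c + 12*d^2 + d*(8*c + 24)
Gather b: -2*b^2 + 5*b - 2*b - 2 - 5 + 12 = -2*b^2 + 3*b + 5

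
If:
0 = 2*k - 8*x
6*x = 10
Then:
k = 20/3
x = 5/3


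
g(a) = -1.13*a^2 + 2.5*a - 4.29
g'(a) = 2.5 - 2.26*a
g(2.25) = -4.39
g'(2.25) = -2.58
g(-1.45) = -10.29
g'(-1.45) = 5.78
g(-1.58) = -11.06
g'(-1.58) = 6.07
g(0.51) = -3.31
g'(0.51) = 1.35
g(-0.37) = -5.37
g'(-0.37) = 3.34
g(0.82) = -3.00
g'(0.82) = 0.65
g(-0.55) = -6.01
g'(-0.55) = 3.74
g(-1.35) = -9.72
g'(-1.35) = 5.55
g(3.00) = -6.96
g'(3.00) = -4.28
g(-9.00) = -118.32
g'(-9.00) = 22.84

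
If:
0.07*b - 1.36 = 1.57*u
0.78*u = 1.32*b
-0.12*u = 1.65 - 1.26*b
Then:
No Solution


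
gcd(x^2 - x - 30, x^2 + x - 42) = x - 6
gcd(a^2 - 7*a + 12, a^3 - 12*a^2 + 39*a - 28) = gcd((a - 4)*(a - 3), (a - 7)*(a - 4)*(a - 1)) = a - 4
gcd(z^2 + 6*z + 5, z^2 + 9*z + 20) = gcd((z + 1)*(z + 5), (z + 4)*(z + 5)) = z + 5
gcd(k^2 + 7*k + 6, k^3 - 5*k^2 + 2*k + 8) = k + 1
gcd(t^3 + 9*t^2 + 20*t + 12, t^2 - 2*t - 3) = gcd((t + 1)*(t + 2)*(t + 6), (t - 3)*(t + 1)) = t + 1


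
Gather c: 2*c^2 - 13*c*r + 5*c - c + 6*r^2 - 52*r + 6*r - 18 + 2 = 2*c^2 + c*(4 - 13*r) + 6*r^2 - 46*r - 16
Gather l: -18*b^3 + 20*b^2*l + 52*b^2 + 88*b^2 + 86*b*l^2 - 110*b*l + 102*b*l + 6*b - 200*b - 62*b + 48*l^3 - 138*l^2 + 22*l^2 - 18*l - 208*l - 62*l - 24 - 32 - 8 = -18*b^3 + 140*b^2 - 256*b + 48*l^3 + l^2*(86*b - 116) + l*(20*b^2 - 8*b - 288) - 64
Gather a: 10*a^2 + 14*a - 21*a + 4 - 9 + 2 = 10*a^2 - 7*a - 3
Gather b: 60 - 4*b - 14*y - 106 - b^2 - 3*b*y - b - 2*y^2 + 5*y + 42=-b^2 + b*(-3*y - 5) - 2*y^2 - 9*y - 4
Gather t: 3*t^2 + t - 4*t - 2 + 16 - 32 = 3*t^2 - 3*t - 18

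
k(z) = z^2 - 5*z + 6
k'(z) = 2*z - 5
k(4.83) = 5.18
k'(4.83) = 4.66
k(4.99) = 5.95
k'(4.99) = 4.98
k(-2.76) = 27.42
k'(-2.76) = -10.52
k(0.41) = 4.12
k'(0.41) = -4.18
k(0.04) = 5.80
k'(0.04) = -4.92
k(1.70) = 0.39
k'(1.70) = -1.60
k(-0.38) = 8.04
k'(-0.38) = -5.76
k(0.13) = 5.37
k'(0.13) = -4.74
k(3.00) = 0.00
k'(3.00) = 1.00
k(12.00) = 90.00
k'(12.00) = 19.00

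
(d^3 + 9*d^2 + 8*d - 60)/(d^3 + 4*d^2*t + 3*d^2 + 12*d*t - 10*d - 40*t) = (d + 6)/(d + 4*t)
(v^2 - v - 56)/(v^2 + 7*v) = (v - 8)/v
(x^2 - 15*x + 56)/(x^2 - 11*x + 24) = (x - 7)/(x - 3)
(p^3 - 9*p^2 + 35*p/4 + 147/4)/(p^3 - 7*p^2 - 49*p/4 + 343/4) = (2*p + 3)/(2*p + 7)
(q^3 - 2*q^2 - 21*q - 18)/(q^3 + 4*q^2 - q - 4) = (q^2 - 3*q - 18)/(q^2 + 3*q - 4)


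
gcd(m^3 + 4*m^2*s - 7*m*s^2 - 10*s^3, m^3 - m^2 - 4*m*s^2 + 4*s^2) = -m + 2*s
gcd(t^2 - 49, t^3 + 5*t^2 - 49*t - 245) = t^2 - 49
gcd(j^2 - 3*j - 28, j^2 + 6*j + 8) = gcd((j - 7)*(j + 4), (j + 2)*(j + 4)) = j + 4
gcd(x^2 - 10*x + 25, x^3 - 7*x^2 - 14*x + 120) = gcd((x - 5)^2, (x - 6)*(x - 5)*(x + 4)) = x - 5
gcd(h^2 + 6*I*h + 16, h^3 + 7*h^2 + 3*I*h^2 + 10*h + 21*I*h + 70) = h - 2*I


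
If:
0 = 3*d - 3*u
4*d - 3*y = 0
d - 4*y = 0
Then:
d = 0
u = 0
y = 0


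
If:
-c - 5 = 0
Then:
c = -5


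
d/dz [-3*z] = -3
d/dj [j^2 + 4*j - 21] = 2*j + 4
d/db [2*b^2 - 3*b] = 4*b - 3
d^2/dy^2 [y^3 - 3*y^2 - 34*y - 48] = 6*y - 6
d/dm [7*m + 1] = 7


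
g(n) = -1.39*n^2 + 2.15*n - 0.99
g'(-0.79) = 4.35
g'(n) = 2.15 - 2.78*n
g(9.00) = -94.23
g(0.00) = -0.99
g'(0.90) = -0.35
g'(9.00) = -22.87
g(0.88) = -0.17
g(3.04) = -7.30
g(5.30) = -28.64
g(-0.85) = -3.82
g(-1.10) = -5.04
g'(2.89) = -5.88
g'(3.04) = -6.30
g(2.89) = -6.39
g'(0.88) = -0.30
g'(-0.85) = 4.51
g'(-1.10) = 5.21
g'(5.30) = -12.58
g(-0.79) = -3.56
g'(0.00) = 2.15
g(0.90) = -0.18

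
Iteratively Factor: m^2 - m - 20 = (m + 4)*(m - 5)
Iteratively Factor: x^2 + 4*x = (x + 4)*(x)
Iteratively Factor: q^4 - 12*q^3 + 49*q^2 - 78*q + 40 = (q - 1)*(q^3 - 11*q^2 + 38*q - 40) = (q - 5)*(q - 1)*(q^2 - 6*q + 8) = (q - 5)*(q - 2)*(q - 1)*(q - 4)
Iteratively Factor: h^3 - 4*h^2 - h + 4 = (h - 1)*(h^2 - 3*h - 4) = (h - 1)*(h + 1)*(h - 4)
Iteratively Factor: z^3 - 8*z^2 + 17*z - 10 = (z - 2)*(z^2 - 6*z + 5) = (z - 2)*(z - 1)*(z - 5)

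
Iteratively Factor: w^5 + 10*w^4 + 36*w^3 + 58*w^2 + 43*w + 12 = (w + 1)*(w^4 + 9*w^3 + 27*w^2 + 31*w + 12) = (w + 1)^2*(w^3 + 8*w^2 + 19*w + 12) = (w + 1)^2*(w + 4)*(w^2 + 4*w + 3) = (w + 1)^2*(w + 3)*(w + 4)*(w + 1)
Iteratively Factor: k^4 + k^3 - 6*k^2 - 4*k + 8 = (k + 2)*(k^3 - k^2 - 4*k + 4) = (k - 2)*(k + 2)*(k^2 + k - 2) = (k - 2)*(k + 2)^2*(k - 1)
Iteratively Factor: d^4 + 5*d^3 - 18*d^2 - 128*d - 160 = (d + 4)*(d^3 + d^2 - 22*d - 40) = (d - 5)*(d + 4)*(d^2 + 6*d + 8) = (d - 5)*(d + 4)^2*(d + 2)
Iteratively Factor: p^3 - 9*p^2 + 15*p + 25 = (p - 5)*(p^2 - 4*p - 5) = (p - 5)*(p + 1)*(p - 5)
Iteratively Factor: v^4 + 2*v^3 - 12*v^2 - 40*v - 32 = (v + 2)*(v^3 - 12*v - 16) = (v + 2)^2*(v^2 - 2*v - 8) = (v - 4)*(v + 2)^2*(v + 2)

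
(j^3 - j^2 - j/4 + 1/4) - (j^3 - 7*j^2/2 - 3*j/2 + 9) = 5*j^2/2 + 5*j/4 - 35/4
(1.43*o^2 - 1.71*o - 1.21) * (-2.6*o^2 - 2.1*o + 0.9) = -3.718*o^4 + 1.443*o^3 + 8.024*o^2 + 1.002*o - 1.089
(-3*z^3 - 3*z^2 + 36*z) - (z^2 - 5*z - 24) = -3*z^3 - 4*z^2 + 41*z + 24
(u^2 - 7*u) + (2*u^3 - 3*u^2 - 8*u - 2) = 2*u^3 - 2*u^2 - 15*u - 2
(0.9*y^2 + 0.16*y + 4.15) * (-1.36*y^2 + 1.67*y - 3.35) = -1.224*y^4 + 1.2854*y^3 - 8.3918*y^2 + 6.3945*y - 13.9025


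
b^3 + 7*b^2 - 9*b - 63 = (b - 3)*(b + 3)*(b + 7)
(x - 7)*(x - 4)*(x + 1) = x^3 - 10*x^2 + 17*x + 28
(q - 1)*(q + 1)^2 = q^3 + q^2 - q - 1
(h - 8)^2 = h^2 - 16*h + 64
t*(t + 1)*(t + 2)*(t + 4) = t^4 + 7*t^3 + 14*t^2 + 8*t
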